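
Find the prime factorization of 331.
331

Divide by primes starting from smallest:
331 ÷ 331 = 1

331 = 331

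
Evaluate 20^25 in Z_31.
Using repeated squaring. 25 = 16 + 8 + 1 (binary 11001). Repeated squaring mod 31: 20^1 ≡ 20; 20^2 ≡ 20² = 400 ≡ 28; 20^4 ≡ 28² = 784 ≡ 9; 20^8 ≡ 9² = 81 ≡ 19; 20^16 ≡ 19² = 361 ≡ 20. Multiply: 20^25 = 20^16 × 20^8 × 20^1 ≡ 20 × 19 × 20 (mod 31): 20 × 19 = 380 ≡ 8; 8 × 20 = 160 ≡ 5. So 20^25 ≡ 5 (mod 31).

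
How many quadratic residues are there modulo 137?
For prime 137, there are (p-1)/2 = (137-1)/2 = 68 quadratic residues (excluding 0).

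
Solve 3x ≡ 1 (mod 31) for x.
21

Using Extended Euclidean Algorithm:
gcd(3, 31) = 1
Bezout coefficients: 3 × -10 + 31 × 1 = 1
So 3 × -10 ≡ 1 (mod 31)
The inverse is -10 mod 31 = 21
Verification: 3 × 21 = 63 = 2 × 31 + 1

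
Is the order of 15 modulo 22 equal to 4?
No, the actual order is 5, not 4.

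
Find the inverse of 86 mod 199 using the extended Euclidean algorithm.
Extended GCD: 86(81) + 199(-35) = 1. So 86^(-1) ≡ 81 ≡ 81 (mod 199). Verify: 86 × 81 = 6966 ≡ 1 (mod 199)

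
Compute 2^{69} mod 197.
179

Using successive squaring:
Binary expansion of 69: 1000101
Powers of 2 mod 197 (each is the square of the previous):
  2^1 ≡ 2 (mod 197)
  2^2 ≡ 2² = 4 ≡ 4 (mod 197)
  2^4 ≡ 4² = 16 ≡ 16 (mod 197)
  2^8 ≡ 16² = 256 ≡ 59 (mod 197)
  2^16 ≡ 59² = 3481 ≡ 132 (mod 197)
  2^32 ≡ 132² = 17424 ≡ 88 (mod 197)
  2^64 ≡ 88² = 7744 ≡ 61 (mod 197)
69 = 64 + 4 + 1, so 2^69 = 2^64 × 2^4 × 2^1 ≡ 61 × 16 × 2 (mod 197)
Multiplying step by step:
  61 × 16 = 976 ≡ 188 (mod 197)
  188 × 2 = 376 ≡ 179 (mod 197)
Result: 2^69 ≡ 179 (mod 197)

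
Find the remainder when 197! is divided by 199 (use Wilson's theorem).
(198)! = (197)! × (198) ≡ -1 (mod 199). So (197)! ≡ -1 × (198)^(-1) ≡ (-1)×(-1) = 1 (mod 199)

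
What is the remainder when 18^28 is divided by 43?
Using repeated squaring. 28 = 16 + 8 + 4 (binary 11100). Repeated squaring mod 43: 18^1 ≡ 18; 18^2 ≡ 18² = 324 ≡ 23; 18^4 ≡ 23² = 529 ≡ 13; 18^8 ≡ 13² = 169 ≡ 40; 18^16 ≡ 40² = 1600 ≡ 9. Multiply: 18^28 = 18^16 × 18^8 × 18^4 ≡ 9 × 40 × 13 (mod 43): 9 × 40 = 360 ≡ 16; 16 × 13 = 208 ≡ 36. So 18^28 ≡ 36 (mod 43).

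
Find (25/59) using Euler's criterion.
(25/59) = 25^{29} mod 59 = 1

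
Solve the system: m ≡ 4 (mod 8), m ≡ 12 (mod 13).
M = 8 × 13 = 104. M₁ = 13, y₁ ≡ 5 (mod 8). M₂ = 8, y₂ ≡ 5 (mod 13). m = 4×13×5 + 12×8×5 ≡ 12 (mod 104)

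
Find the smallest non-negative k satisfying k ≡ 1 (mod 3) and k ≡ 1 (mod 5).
M = 3 × 5 = 15. M₁ = 5, y₁ ≡ 2 (mod 3). M₂ = 3, y₂ ≡ 2 (mod 5). k = 1×5×2 + 1×3×2 ≡ 1 (mod 15)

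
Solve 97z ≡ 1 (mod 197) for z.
97^(-1) ≡ 65 (mod 197). Verification: 97 × 65 = 6305 ≡ 1 (mod 197)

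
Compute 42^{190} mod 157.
109

Using successive squaring:
Binary expansion of 190: 10111110
Powers of 42 mod 157 (each is the square of the previous):
  42^1 ≡ 42 (mod 157)
  42^2 ≡ 42² = 1764 ≡ 37 (mod 157)
  42^4 ≡ 37² = 1369 ≡ 113 (mod 157)
  42^8 ≡ 113² = 12769 ≡ 52 (mod 157)
  42^16 ≡ 52² = 2704 ≡ 35 (mod 157)
  42^32 ≡ 35² = 1225 ≡ 126 (mod 157)
  42^64 ≡ 126² = 15876 ≡ 19 (mod 157)
  42^128 ≡ 19² = 361 ≡ 47 (mod 157)
190 = 128 + 32 + 16 + 8 + 4 + 2, so 42^190 = 42^128 × 42^32 × 42^16 × 42^8 × 42^4 × 42^2 ≡ 47 × 126 × 35 × 52 × 113 × 37 (mod 157)
Multiplying step by step:
  47 × 126 = 5922 ≡ 113 (mod 157)
  113 × 35 = 3955 ≡ 30 (mod 157)
  30 × 52 = 1560 ≡ 147 (mod 157)
  147 × 113 = 16611 ≡ 126 (mod 157)
  126 × 37 = 4662 ≡ 109 (mod 157)
Result: 42^190 ≡ 109 (mod 157)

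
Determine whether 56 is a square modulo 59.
By Euler's criterion: 56^{29} ≡ 58 (mod 59). Since this equals -1 (≡ 58), 56 is not a QR.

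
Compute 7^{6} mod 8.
1

Using successive squaring:
Binary expansion of 6: 110
Powers of 7 mod 8 (each is the square of the previous):
  7^1 ≡ 7 (mod 8)
  7^2 ≡ 7² = 49 ≡ 1 (mod 8)
  7^4 ≡ 1² = 1 ≡ 1 (mod 8)
6 = 4 + 2, so 7^6 = 7^4 × 7^2 ≡ 1 × 1 (mod 8)
Multiplying step by step:
  1 × 1 = 1 ≡ 1 (mod 8)
Result: 7^6 ≡ 1 (mod 8)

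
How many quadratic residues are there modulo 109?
For prime 109, there are (p-1)/2 = (109-1)/2 = 54 quadratic residues (excluding 0).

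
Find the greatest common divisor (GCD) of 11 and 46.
1

Using the Euclidean algorithm:
11 = 0 × 46 + 11
46 = 4 × 11 + 2
11 = 5 × 2 + 1
2 = 2 × 1 + 0

GCD(11, 46) = 1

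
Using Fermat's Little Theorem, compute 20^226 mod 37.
By Fermat: 20^{36} ≡ 1 (mod 37). 226 = 6×36 + 10. So 20^{226} ≡ 20^{10} ≡ 28 (mod 37)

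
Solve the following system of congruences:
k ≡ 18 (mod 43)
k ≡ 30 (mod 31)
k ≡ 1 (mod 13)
13391

Using the Chinese Remainder Theorem:
M = product of moduli = 17329
For equation 1: M_1 = 403, 403 ≡ 16 (mod 43), inverse of 403 mod 43 is 35 (check: 16 × 35 = 560 ≡ 1 (mod 43))
For equation 2: M_2 = 559, 559 ≡ 1 (mod 31), inverse of 559 mod 31 is 1 (check: 1 × 1 = 1 ≡ 1 (mod 31))
For equation 3: M_3 = 1333, 1333 ≡ 7 (mod 13), inverse of 1333 mod 13 is 2 (check: 7 × 2 = 14 ≡ 1 (mod 13))
Combine: k ≡ Σ r_i×M_i×(M_i⁻¹ mod m_i) = 18×403×35 + 30×559×1 + 1×1333×2 = 253890 + 16770 + 2666 = 273326
273326 mod 17329 = 13391
k ≡ 13391 (mod 17329)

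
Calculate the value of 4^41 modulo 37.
Using Fermat: 4^{36} ≡ 1 (mod 37). 41 ≡ 5 (mod 36). So 4^{41} ≡ 4^{5} ≡ 25 (mod 37)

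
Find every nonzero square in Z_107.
QRs mod 107: {1, 3, 4, 9, 10, 11, 12, 13, 14, 16, 19, 23, 25, 27, 29, 30, 33, 34, 35, 36, 37, 39, 40, 41, 42, 44, 47, 48, 49, 52, 53, 56, 57, 61, 62, 64, 69, 75, 76, 79, 81, 83, 85, 86, 87, 89, 90, 92, 99, 100, 101, 102, 105}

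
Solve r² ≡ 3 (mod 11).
The square roots of 3 mod 11 are 5 and 6. Verify: 5² = 25 ≡ 3 (mod 11)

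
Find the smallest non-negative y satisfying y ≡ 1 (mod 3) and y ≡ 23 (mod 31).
M = 3 × 31 = 93. M₁ = 31, y₁ ≡ 1 (mod 3). M₂ = 3, y₂ ≡ 21 (mod 31). y = 1×31×1 + 23×3×21 ≡ 85 (mod 93)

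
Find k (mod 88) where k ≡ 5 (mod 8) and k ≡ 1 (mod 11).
M = 8 × 11 = 88. M₁ = 11, y₁ ≡ 3 (mod 8). M₂ = 8, y₂ ≡ 7 (mod 11). k = 5×11×3 + 1×8×7 ≡ 45 (mod 88)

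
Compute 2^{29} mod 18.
14

Using successive squaring:
Binary expansion of 29: 11101
Powers of 2 mod 18 (each is the square of the previous):
  2^1 ≡ 2 (mod 18)
  2^2 ≡ 2² = 4 ≡ 4 (mod 18)
  2^4 ≡ 4² = 16 ≡ 16 (mod 18)
  2^8 ≡ 16² = 256 ≡ 4 (mod 18)
  2^16 ≡ 4² = 16 ≡ 16 (mod 18)
29 = 16 + 8 + 4 + 1, so 2^29 = 2^16 × 2^8 × 2^4 × 2^1 ≡ 16 × 4 × 16 × 2 (mod 18)
Multiplying step by step:
  16 × 4 = 64 ≡ 10 (mod 18)
  10 × 16 = 160 ≡ 16 (mod 18)
  16 × 2 = 32 ≡ 14 (mod 18)
Result: 2^29 ≡ 14 (mod 18)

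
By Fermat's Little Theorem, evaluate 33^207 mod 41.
By Fermat: 33^{40} ≡ 1 (mod 41). 207 = 5×40 + 7. So 33^{207} ≡ 33^{7} ≡ 39 (mod 41)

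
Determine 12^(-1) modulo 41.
12^(-1) ≡ 24 (mod 41). Verification: 12 × 24 = 288 ≡ 1 (mod 41)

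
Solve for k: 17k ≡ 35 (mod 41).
31

Since gcd(17, 41) = 1 divides 35, a solution exists.
Multiply both sides by the inverse of 17 mod 41:
  17^(-1) mod 41 = 29
  x ≡ 29 × 35 ≡ 1015 ≡ 31 (mod 41)
Verification: 17 × 31 = 527 = 12 × 41 + 35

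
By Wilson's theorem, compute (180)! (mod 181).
By Wilson's theorem, (180)! ≡ -1 ≡ 180 (mod 181)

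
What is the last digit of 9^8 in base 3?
9 ≡ 0 (mod 3). 8 = 8 (binary 1000). Repeated squaring mod 3: 0^1 ≡ 0; 0^2 ≡ 0² = 0 ≡ 0; 0^4 ≡ 0² = 0 ≡ 0; 0^8 ≡ 0² = 0 ≡ 0. So 9^8 ≡ 0 (mod 3).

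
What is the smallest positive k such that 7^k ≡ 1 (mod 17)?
Powers of 7 mod 17: 7^1≡7, 7^2≡15, 7^3≡3, 7^4≡4, 7^5≡11, 7^6≡9, 7^7≡12, 7^8≡16, 7^9≡10, 7^10≡2, 7^11≡14, 7^12≡13, 7^13≡6, 7^14≡8, 7^15≡5, 7^16≡1. Order = 16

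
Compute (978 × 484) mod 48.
24

(978 × 484) = 473352
473352 mod 48 = 24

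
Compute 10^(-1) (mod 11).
10^(-1) ≡ 10 (mod 11). Verification: 10 × 10 = 100 ≡ 1 (mod 11)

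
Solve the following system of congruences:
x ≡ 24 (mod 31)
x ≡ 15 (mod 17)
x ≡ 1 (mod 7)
2752

Using the Chinese Remainder Theorem:
M = product of moduli = 3689
For equation 1: M_1 = 119, 119 ≡ 26 (mod 31), inverse of 119 mod 31 is 6 (check: 26 × 6 = 156 ≡ 1 (mod 31))
For equation 2: M_2 = 217, 217 ≡ 13 (mod 17), inverse of 217 mod 17 is 4 (check: 13 × 4 = 52 ≡ 1 (mod 17))
For equation 3: M_3 = 527, 527 ≡ 2 (mod 7), inverse of 527 mod 7 is 4 (check: 2 × 4 = 8 ≡ 1 (mod 7))
Combine: x ≡ Σ r_i×M_i×(M_i⁻¹ mod m_i) = 24×119×6 + 15×217×4 + 1×527×4 = 17136 + 13020 + 2108 = 32264
32264 mod 3689 = 2752
x ≡ 2752 (mod 3689)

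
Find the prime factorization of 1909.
23 × 83

Divide by primes starting from smallest:
1909 ÷ 23 = 83
83 ÷ 83 = 1

1909 = 23 × 83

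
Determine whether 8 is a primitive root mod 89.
p - 1 = 88 has prime divisors 2, 11. Check 8^(88/q) mod 89 for each: 8^(88/2) = 8^44 ≡ 1, 8^(88/11) = 8^8 ≡ 4 (mod 89). Since 8^44 ≡ 1 (mod 89), the order of 8 divides 44 (in fact the order is 11) ≠ 88, so it is not a primitive root.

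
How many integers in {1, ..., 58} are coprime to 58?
28

Prime factorization: 58 = 2 × 29
Using the formula φ(n) = n × Π(1 - 1/p) for each prime factor p:
φ(58) = 58 × (1 - 1/2) × (1 - 1/29)
φ(58) = 28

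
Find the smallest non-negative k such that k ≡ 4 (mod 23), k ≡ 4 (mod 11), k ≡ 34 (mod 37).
8100

Using the Chinese Remainder Theorem:
M = product of moduli = 9361
For equation 1: M_1 = 407, 407 ≡ 16 (mod 23), inverse of 407 mod 23 is 13 (check: 16 × 13 = 208 ≡ 1 (mod 23))
For equation 2: M_2 = 851, 851 ≡ 4 (mod 11), inverse of 851 mod 11 is 3 (check: 4 × 3 = 12 ≡ 1 (mod 11))
For equation 3: M_3 = 253, 253 ≡ 31 (mod 37), inverse of 253 mod 37 is 6 (check: 31 × 6 = 186 ≡ 1 (mod 37))
Combine: k ≡ Σ r_i×M_i×(M_i⁻¹ mod m_i) = 4×407×13 + 4×851×3 + 34×253×6 = 21164 + 10212 + 51612 = 82988
82988 mod 9361 = 8100
k ≡ 8100 (mod 9361)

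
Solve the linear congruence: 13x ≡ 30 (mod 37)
8

Since gcd(13, 37) = 1 divides 30, a solution exists.
Multiply both sides by the inverse of 13 mod 37:
  13^(-1) mod 37 = 20
  x ≡ 20 × 30 ≡ 600 ≡ 8 (mod 37)
Verification: 13 × 8 = 104 = 2 × 37 + 30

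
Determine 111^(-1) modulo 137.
111^(-1) ≡ 79 (mod 137). Verification: 111 × 79 = 8769 ≡ 1 (mod 137)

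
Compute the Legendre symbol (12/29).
(12/29) = 12^{14} mod 29 = -1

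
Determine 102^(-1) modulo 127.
102^(-1) ≡ 66 (mod 127). Verification: 102 × 66 = 6732 ≡ 1 (mod 127)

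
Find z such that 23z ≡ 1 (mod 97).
23^(-1) ≡ 38 (mod 97). Verification: 23 × 38 = 874 ≡ 1 (mod 97)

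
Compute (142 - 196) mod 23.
15

(142 - 196) = -54
-54 mod 23 = 15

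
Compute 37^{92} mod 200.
81

Using successive squaring:
Binary expansion of 92: 1011100
Powers of 37 mod 200 (each is the square of the previous):
  37^1 ≡ 37 (mod 200)
  37^2 ≡ 37² = 1369 ≡ 169 (mod 200)
  37^4 ≡ 169² = 28561 ≡ 161 (mod 200)
  37^8 ≡ 161² = 25921 ≡ 121 (mod 200)
  37^16 ≡ 121² = 14641 ≡ 41 (mod 200)
  37^32 ≡ 41² = 1681 ≡ 81 (mod 200)
  37^64 ≡ 81² = 6561 ≡ 161 (mod 200)
92 = 64 + 16 + 8 + 4, so 37^92 = 37^64 × 37^16 × 37^8 × 37^4 ≡ 161 × 41 × 121 × 161 (mod 200)
Multiplying step by step:
  161 × 41 = 6601 ≡ 1 (mod 200)
  1 × 121 = 121 ≡ 121 (mod 200)
  121 × 161 = 19481 ≡ 81 (mod 200)
Result: 37^92 ≡ 81 (mod 200)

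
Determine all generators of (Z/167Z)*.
Primitive roots mod 167: {5, 10, 13, 15, 17, 20, 23, 26, 30, 34, 35, 37, 39, 40, 41, 43, 45, 46, 51, 52, 53, 55, 59, 60, 67, 68, 69, 70, 71, 73, 74, 78, 79, 80, 82, 83, 86, 90, 91, 92, 95, 101, 102, 103, 104, 105, 106, 109, 110, 111, 113, 117, 118, 119, 120, 123, 125, 129, 131, 134, 135, 136, 138, 139, 140, 142, 143, 145, 146, 148, 149, 151, 153, 155, 156, 158, 159, 160, 161, 163, 164, 165}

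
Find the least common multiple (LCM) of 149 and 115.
17135

First find GCD(149, 115) using the Euclidean algorithm:
149 = 1 × 115 + 34
115 = 3 × 34 + 13
34 = 2 × 13 + 8
13 = 1 × 8 + 5
8 = 1 × 5 + 3
5 = 1 × 3 + 2
3 = 1 × 2 + 1
2 = 2 × 1 + 0
GCD(149, 115) = 1

LCM formula: LCM(a, b) = (a × b) / GCD(a, b)
LCM(149, 115) = (149 × 115) / 1
LCM(149, 115) = 17135 / 1
LCM(149, 115) = 17135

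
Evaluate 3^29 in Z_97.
Using repeated squaring. 29 = 16 + 8 + 4 + 1 (binary 11101). Repeated squaring mod 97: 3^1 ≡ 3; 3^2 ≡ 3² = 9 ≡ 9; 3^4 ≡ 9² = 81 ≡ 81; 3^8 ≡ 81² = 6561 ≡ 62; 3^16 ≡ 62² = 3844 ≡ 61. Multiply: 3^29 = 3^16 × 3^8 × 3^4 × 3^1 ≡ 61 × 62 × 81 × 3 (mod 97): 61 × 62 = 3782 ≡ 96; 96 × 81 = 7776 ≡ 16; 16 × 3 = 48 ≡ 48. So 3^29 ≡ 48 (mod 97).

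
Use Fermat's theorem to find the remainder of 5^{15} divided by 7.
6

By Fermat's Little Theorem, a^(p-1) ≡ 1 (mod p) for prime p and gcd(a, p) = 1
Here p = 7, so 5^6 ≡ 1 (mod 7)
We can reduce the exponent: 15 mod 6 = 3
So 5^15 ≡ 5^3 (mod 7)
Computing: 5^3 mod 7 = 6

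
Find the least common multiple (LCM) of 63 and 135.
945

First find GCD(63, 135) using the Euclidean algorithm:
63 = 0 × 135 + 63
135 = 2 × 63 + 9
63 = 7 × 9 + 0
GCD(63, 135) = 9

LCM formula: LCM(a, b) = (a × b) / GCD(a, b)
LCM(63, 135) = (63 × 135) / 9
LCM(63, 135) = 8505 / 9
LCM(63, 135) = 945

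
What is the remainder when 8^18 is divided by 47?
Using repeated squaring. 18 = 16 + 2 (binary 10010). Repeated squaring mod 47: 8^1 ≡ 8; 8^2 ≡ 8² = 64 ≡ 17; 8^4 ≡ 17² = 289 ≡ 7; 8^8 ≡ 7² = 49 ≡ 2; 8^16 ≡ 2² = 4 ≡ 4. Multiply: 8^18 = 8^16 × 8^2 ≡ 4 × 17 (mod 47): 4 × 17 = 68 ≡ 21. So 8^18 ≡ 21 (mod 47).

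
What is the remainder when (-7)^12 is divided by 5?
Using Fermat: (-7)^{4} ≡ 1 (mod 5). 12 ≡ 0 (mod 4). So (-7)^{12} ≡ (-7)^{0} ≡ 1 (mod 5)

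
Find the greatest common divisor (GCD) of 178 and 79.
1

Using the Euclidean algorithm:
178 = 2 × 79 + 20
79 = 3 × 20 + 19
20 = 1 × 19 + 1
19 = 19 × 1 + 0

GCD(178, 79) = 1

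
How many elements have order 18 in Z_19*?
Number of primitive roots mod 19 = φ(18) = 6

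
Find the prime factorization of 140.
2^2 × 5 × 7

Divide by primes starting from smallest:
140 ÷ 2 = 70
70 ÷ 2 = 35
35 ÷ 5 = 7
7 ÷ 7 = 1

140 = 2^2 × 5 × 7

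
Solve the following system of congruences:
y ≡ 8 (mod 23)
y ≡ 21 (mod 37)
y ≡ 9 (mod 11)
3573

Using the Chinese Remainder Theorem:
M = product of moduli = 9361
For equation 1: M_1 = 407, 407 ≡ 16 (mod 23), inverse of 407 mod 23 is 13 (check: 16 × 13 = 208 ≡ 1 (mod 23))
For equation 2: M_2 = 253, 253 ≡ 31 (mod 37), inverse of 253 mod 37 is 6 (check: 31 × 6 = 186 ≡ 1 (mod 37))
For equation 3: M_3 = 851, 851 ≡ 4 (mod 11), inverse of 851 mod 11 is 3 (check: 4 × 3 = 12 ≡ 1 (mod 11))
Combine: y ≡ Σ r_i×M_i×(M_i⁻¹ mod m_i) = 8×407×13 + 21×253×6 + 9×851×3 = 42328 + 31878 + 22977 = 97183
97183 mod 9361 = 3573
y ≡ 3573 (mod 9361)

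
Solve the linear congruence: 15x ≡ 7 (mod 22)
21

Since gcd(15, 22) = 1 divides 7, a solution exists.
Multiply both sides by the inverse of 15 mod 22:
  15^(-1) mod 22 = 3
  x ≡ 3 × 7 ≡ 21 ≡ 21 (mod 22)
Verification: 15 × 21 = 315 = 14 × 22 + 7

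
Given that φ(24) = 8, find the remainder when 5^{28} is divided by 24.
By Euler: 5^{8} ≡ 1 (mod 24) since gcd(5, 24) = 1. 28 = 3×8 + 4. So 5^{28} ≡ 5^{4} ≡ 1 (mod 24)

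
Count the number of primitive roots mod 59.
Number of primitive roots mod 59 = φ(58) = 28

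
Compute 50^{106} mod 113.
53

Using successive squaring:
Binary expansion of 106: 1101010
Powers of 50 mod 113 (each is the square of the previous):
  50^1 ≡ 50 (mod 113)
  50^2 ≡ 50² = 2500 ≡ 14 (mod 113)
  50^4 ≡ 14² = 196 ≡ 83 (mod 113)
  50^8 ≡ 83² = 6889 ≡ 109 (mod 113)
  50^16 ≡ 109² = 11881 ≡ 16 (mod 113)
  50^32 ≡ 16² = 256 ≡ 30 (mod 113)
  50^64 ≡ 30² = 900 ≡ 109 (mod 113)
106 = 64 + 32 + 8 + 2, so 50^106 = 50^64 × 50^32 × 50^8 × 50^2 ≡ 109 × 30 × 109 × 14 (mod 113)
Multiplying step by step:
  109 × 30 = 3270 ≡ 106 (mod 113)
  106 × 109 = 11554 ≡ 28 (mod 113)
  28 × 14 = 392 ≡ 53 (mod 113)
Result: 50^106 ≡ 53 (mod 113)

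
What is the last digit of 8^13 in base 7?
Using Fermat: 8^{6} ≡ 1 (mod 7). 13 ≡ 1 (mod 6). So 8^{13} ≡ 8^{1} ≡ 1 (mod 7)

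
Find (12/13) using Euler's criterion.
(12/13) = 12^{6} mod 13 = 1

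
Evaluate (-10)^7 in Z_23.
(-10) ≡ 13 (mod 23). 7 = 4 + 2 + 1 (binary 111). Repeated squaring mod 23: 13^1 ≡ 13; 13^2 ≡ 13² = 169 ≡ 8; 13^4 ≡ 8² = 64 ≡ 18. Multiply: (-10)^7 ≡ 13^4 × 13^2 × 13^1 ≡ 18 × 8 × 13 (mod 23): 18 × 8 = 144 ≡ 6; 6 × 13 = 78 ≡ 9. So (-10)^7 ≡ 9 (mod 23).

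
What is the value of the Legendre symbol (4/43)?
(4/43) = 4^{21} mod 43 = 1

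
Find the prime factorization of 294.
2 × 3 × 7^2

Divide by primes starting from smallest:
294 ÷ 2 = 147
147 ÷ 3 = 49
49 ÷ 7 = 7
7 ÷ 7 = 1

294 = 2 × 3 × 7^2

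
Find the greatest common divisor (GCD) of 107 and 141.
1

Using the Euclidean algorithm:
107 = 0 × 141 + 107
141 = 1 × 107 + 34
107 = 3 × 34 + 5
34 = 6 × 5 + 4
5 = 1 × 4 + 1
4 = 4 × 1 + 0

GCD(107, 141) = 1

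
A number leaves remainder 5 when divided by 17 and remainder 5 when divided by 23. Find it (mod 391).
M = 17 × 23 = 391. M₁ = 23, y₁ ≡ 3 (mod 17). M₂ = 17, y₂ ≡ 19 (mod 23). z = 5×23×3 + 5×17×19 ≡ 5 (mod 391)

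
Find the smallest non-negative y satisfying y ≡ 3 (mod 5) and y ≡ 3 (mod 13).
M = 5 × 13 = 65. M₁ = 13, y₁ ≡ 2 (mod 5). M₂ = 5, y₂ ≡ 8 (mod 13). y = 3×13×2 + 3×5×8 ≡ 3 (mod 65)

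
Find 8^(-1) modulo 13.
5

Using Extended Euclidean Algorithm:
gcd(8, 13) = 1
Bezout coefficients: 8 × 5 + 13 × -3 = 1
So 8 × 5 ≡ 1 (mod 13)
The inverse is 5 mod 13 = 5
Verification: 8 × 5 = 40 = 3 × 13 + 1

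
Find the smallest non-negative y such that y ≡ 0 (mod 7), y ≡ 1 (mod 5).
21

Using the Chinese Remainder Theorem:
M = product of moduli = 35
For equation 1: M_1 = 5, 5 ≡ 5 (mod 7), inverse of 5 mod 7 is 3 (check: 5 × 3 = 15 ≡ 1 (mod 7))
For equation 2: M_2 = 7, 7 ≡ 2 (mod 5), inverse of 7 mod 5 is 3 (check: 2 × 3 = 6 ≡ 1 (mod 5))
Combine: y ≡ Σ r_i×M_i×(M_i⁻¹ mod m_i) = 0×5×3 + 1×7×3 = 0 + 21 = 21
21 mod 35 = 21
y ≡ 21 (mod 35)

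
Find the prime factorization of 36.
2^2 × 3^2

Divide by primes starting from smallest:
36 ÷ 2 = 18
18 ÷ 2 = 9
9 ÷ 3 = 3
3 ÷ 3 = 1

36 = 2^2 × 3^2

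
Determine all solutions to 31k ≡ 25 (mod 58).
27

Since gcd(31, 58) = 1 divides 25, a solution exists.
Multiply both sides by the inverse of 31 mod 58:
  31^(-1) mod 58 = 15
  x ≡ 15 × 25 ≡ 375 ≡ 27 (mod 58)
Verification: 31 × 27 = 837 = 14 × 58 + 25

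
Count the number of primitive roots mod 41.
Number of primitive roots mod 41 = φ(40) = 16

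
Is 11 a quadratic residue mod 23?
By Euler's criterion: 11^{11} ≡ 22 (mod 23). Since this equals -1 (≡ 22), 11 is not a QR.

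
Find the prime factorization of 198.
2 × 3^2 × 11

Divide by primes starting from smallest:
198 ÷ 2 = 99
99 ÷ 3 = 33
33 ÷ 3 = 11
11 ÷ 11 = 1

198 = 2 × 3^2 × 11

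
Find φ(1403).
1320

Prime factorization: 1403 = 23 × 61
Using the formula φ(n) = n × Π(1 - 1/p) for each prime factor p:
φ(1403) = 1403 × (1 - 1/23) × (1 - 1/61)
φ(1403) = 1320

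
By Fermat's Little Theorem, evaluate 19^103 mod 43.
By Fermat: 19^{42} ≡ 1 (mod 43). 103 = 2×42 + 19. So 19^{103} ≡ 19^{19} ≡ 5 (mod 43)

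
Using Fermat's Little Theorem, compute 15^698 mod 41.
By Fermat: 15^{40} ≡ 1 (mod 41). 698 ≡ 18 (mod 40). So 15^{698} ≡ 15^{18} ≡ 2 (mod 41)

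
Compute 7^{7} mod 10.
3

Using successive squaring:
Binary expansion of 7: 111
Powers of 7 mod 10 (each is the square of the previous):
  7^1 ≡ 7 (mod 10)
  7^2 ≡ 7² = 49 ≡ 9 (mod 10)
  7^4 ≡ 9² = 81 ≡ 1 (mod 10)
7 = 4 + 2 + 1, so 7^7 = 7^4 × 7^2 × 7^1 ≡ 1 × 9 × 7 (mod 10)
Multiplying step by step:
  1 × 9 = 9 ≡ 9 (mod 10)
  9 × 7 = 63 ≡ 3 (mod 10)
Result: 7^7 ≡ 3 (mod 10)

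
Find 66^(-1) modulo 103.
64

Using Extended Euclidean Algorithm:
gcd(66, 103) = 1
Bezout coefficients: 66 × -39 + 103 × 25 = 1
So 66 × -39 ≡ 1 (mod 103)
The inverse is -39 mod 103 = 64
Verification: 66 × 64 = 4224 = 41 × 103 + 1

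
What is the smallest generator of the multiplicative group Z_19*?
p - 1 = 18 has prime divisors 2, 3. h is a primitive root mod 19 iff h^(18/q) ≢ 1 (mod 19) for each such q.
h = 2: 2^9 ≡ 18, 2^6 ≡ 7 (mod 19); none is 1, so 2 has order 18 and is a primitive root.
The smallest primitive root mod 19 is g = 2.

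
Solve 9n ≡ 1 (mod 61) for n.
34

Using Extended Euclidean Algorithm:
gcd(9, 61) = 1
Bezout coefficients: 9 × -27 + 61 × 4 = 1
So 9 × -27 ≡ 1 (mod 61)
The inverse is -27 mod 61 = 34
Verification: 9 × 34 = 306 = 5 × 61 + 1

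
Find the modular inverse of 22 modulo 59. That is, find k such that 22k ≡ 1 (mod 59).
51

Using Extended Euclidean Algorithm:
gcd(22, 59) = 1
Bezout coefficients: 22 × -8 + 59 × 3 = 1
So 22 × -8 ≡ 1 (mod 59)
The inverse is -8 mod 59 = 51
Verification: 22 × 51 = 1122 = 19 × 59 + 1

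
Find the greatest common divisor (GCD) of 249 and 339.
3

Using the Euclidean algorithm:
249 = 0 × 339 + 249
339 = 1 × 249 + 90
249 = 2 × 90 + 69
90 = 1 × 69 + 21
69 = 3 × 21 + 6
21 = 3 × 6 + 3
6 = 2 × 3 + 0

GCD(249, 339) = 3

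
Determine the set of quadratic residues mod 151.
QRs mod 151: {1, 2, 4, 5, 8, 9, 10, 11, 16, 17, 18, 19, 20, 21, 22, 25, 29, 31, 32, 34, 36, 37, 38, 39, 40, 42, 43, 44, 45, 47, 49, 50, 55, 58, 59, 62, 64, 68, 69, 72, 74, 76, 78, 80, 81, 84, 85, 86, 88, 90, 91, 94, 95, 97, 98, 99, 100, 103, 105, 110, 116, 118, 121, 123, 124, 125, 127, 128, 136, 137, 138, 139, 144, 145, 148}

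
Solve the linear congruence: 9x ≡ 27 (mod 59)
3

Since gcd(9, 59) = 1 divides 27, a solution exists.
Multiply both sides by the inverse of 9 mod 59:
  9^(-1) mod 59 = 46
  x ≡ 46 × 27 ≡ 1242 ≡ 3 (mod 59)
Verification: 9 × 3 = 27 = 0 × 59 + 27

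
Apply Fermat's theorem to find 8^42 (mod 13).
By Fermat: 8^{12} ≡ 1 (mod 13). 42 = 3×12 + 6. So 8^{42} ≡ 8^{6} ≡ 12 (mod 13)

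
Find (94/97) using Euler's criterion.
(94/97) = 94^{48} mod 97 = 1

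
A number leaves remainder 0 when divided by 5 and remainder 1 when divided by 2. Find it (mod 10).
M = 5 × 2 = 10. M₁ = 2, y₁ ≡ 3 (mod 5). M₂ = 5, y₂ ≡ 1 (mod 2). k = 0×2×3 + 1×5×1 ≡ 5 (mod 10)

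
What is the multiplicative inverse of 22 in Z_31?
24

Using Extended Euclidean Algorithm:
gcd(22, 31) = 1
Bezout coefficients: 22 × -7 + 31 × 5 = 1
So 22 × -7 ≡ 1 (mod 31)
The inverse is -7 mod 31 = 24
Verification: 22 × 24 = 528 = 17 × 31 + 1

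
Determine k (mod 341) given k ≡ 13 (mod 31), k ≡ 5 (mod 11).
137

Using the Chinese Remainder Theorem:
M = product of moduli = 341
For equation 1: M_1 = 11, 11 ≡ 11 (mod 31), inverse of 11 mod 31 is 17 (check: 11 × 17 = 187 ≡ 1 (mod 31))
For equation 2: M_2 = 31, 31 ≡ 9 (mod 11), inverse of 31 mod 11 is 5 (check: 9 × 5 = 45 ≡ 1 (mod 11))
Combine: k ≡ Σ r_i×M_i×(M_i⁻¹ mod m_i) = 13×11×17 + 5×31×5 = 2431 + 775 = 3206
3206 mod 341 = 137
k ≡ 137 (mod 341)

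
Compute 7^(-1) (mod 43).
37

Using Extended Euclidean Algorithm:
gcd(7, 43) = 1
Bezout coefficients: 7 × -6 + 43 × 1 = 1
So 7 × -6 ≡ 1 (mod 43)
The inverse is -6 mod 43 = 37
Verification: 7 × 37 = 259 = 6 × 43 + 1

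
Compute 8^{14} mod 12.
4

Using successive squaring:
Binary expansion of 14: 1110
Powers of 8 mod 12 (each is the square of the previous):
  8^1 ≡ 8 (mod 12)
  8^2 ≡ 8² = 64 ≡ 4 (mod 12)
  8^4 ≡ 4² = 16 ≡ 4 (mod 12)
  8^8 ≡ 4² = 16 ≡ 4 (mod 12)
14 = 8 + 4 + 2, so 8^14 = 8^8 × 8^4 × 8^2 ≡ 4 × 4 × 4 (mod 12)
Multiplying step by step:
  4 × 4 = 16 ≡ 4 (mod 12)
  4 × 4 = 16 ≡ 4 (mod 12)
Result: 8^14 ≡ 4 (mod 12)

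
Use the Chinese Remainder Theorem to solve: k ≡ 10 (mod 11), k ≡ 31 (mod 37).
142

Using the Chinese Remainder Theorem:
M = product of moduli = 407
For equation 1: M_1 = 37, 37 ≡ 4 (mod 11), inverse of 37 mod 11 is 3 (check: 4 × 3 = 12 ≡ 1 (mod 11))
For equation 2: M_2 = 11, 11 ≡ 11 (mod 37), inverse of 11 mod 37 is 27 (check: 11 × 27 = 297 ≡ 1 (mod 37))
Combine: k ≡ Σ r_i×M_i×(M_i⁻¹ mod m_i) = 10×37×3 + 31×11×27 = 1110 + 9207 = 10317
10317 mod 407 = 142
k ≡ 142 (mod 407)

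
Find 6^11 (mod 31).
Using repeated squaring. 11 = 8 + 2 + 1 (binary 1011). Repeated squaring mod 31: 6^1 ≡ 6; 6^2 ≡ 6² = 36 ≡ 5; 6^4 ≡ 5² = 25 ≡ 25; 6^8 ≡ 25² = 625 ≡ 5. Multiply: 6^11 = 6^8 × 6^2 × 6^1 ≡ 5 × 5 × 6 (mod 31): 5 × 5 = 25 ≡ 25; 25 × 6 = 150 ≡ 26. So 6^11 ≡ 26 (mod 31).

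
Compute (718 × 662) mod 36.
8

(718 × 662) = 475316
475316 mod 36 = 8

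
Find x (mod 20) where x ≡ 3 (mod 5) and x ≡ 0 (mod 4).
M = 5 × 4 = 20. M₁ = 4, y₁ ≡ 4 (mod 5). M₂ = 5, y₂ ≡ 1 (mod 4). x = 3×4×4 + 0×5×1 ≡ 8 (mod 20)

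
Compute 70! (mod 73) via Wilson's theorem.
(72)! = (70)! × (71) × (72) ≡ -1 (mod 73). So (70)! ≡ -1 × [(72)(71)]^(-1) ≡ 36 (mod 73)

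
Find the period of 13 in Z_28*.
Powers of 13 mod 28: 13^1≡13, 13^2≡1. Order = 2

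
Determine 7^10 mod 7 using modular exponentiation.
7 ≡ 0 (mod 7). 10 = 8 + 2 (binary 1010). Repeated squaring mod 7: 0^1 ≡ 0; 0^2 ≡ 0² = 0 ≡ 0; 0^4 ≡ 0² = 0 ≡ 0; 0^8 ≡ 0² = 0 ≡ 0. Multiply: 7^10 ≡ 0^8 × 0^2 ≡ 0 × 0 (mod 7): 0 × 0 = 0 ≡ 0. So 7^10 ≡ 0 (mod 7).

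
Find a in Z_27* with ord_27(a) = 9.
4 has order 9 mod 27 since 4^{9} ≡ 1 (mod 27) and no smaller power works.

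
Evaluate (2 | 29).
(2/29) = 2^{14} mod 29 = -1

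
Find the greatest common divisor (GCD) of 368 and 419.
1

Using the Euclidean algorithm:
368 = 0 × 419 + 368
419 = 1 × 368 + 51
368 = 7 × 51 + 11
51 = 4 × 11 + 7
11 = 1 × 7 + 4
7 = 1 × 4 + 3
4 = 1 × 3 + 1
3 = 3 × 1 + 0

GCD(368, 419) = 1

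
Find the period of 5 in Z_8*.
Powers of 5 mod 8: 5^1≡5, 5^2≡1. Order = 2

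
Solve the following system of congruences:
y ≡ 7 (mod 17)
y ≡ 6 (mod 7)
41

Using the Chinese Remainder Theorem:
M = product of moduli = 119
For equation 1: M_1 = 7, 7 ≡ 7 (mod 17), inverse of 7 mod 17 is 5 (check: 7 × 5 = 35 ≡ 1 (mod 17))
For equation 2: M_2 = 17, 17 ≡ 3 (mod 7), inverse of 17 mod 7 is 5 (check: 3 × 5 = 15 ≡ 1 (mod 7))
Combine: y ≡ Σ r_i×M_i×(M_i⁻¹ mod m_i) = 7×7×5 + 6×17×5 = 245 + 510 = 755
755 mod 119 = 41
y ≡ 41 (mod 119)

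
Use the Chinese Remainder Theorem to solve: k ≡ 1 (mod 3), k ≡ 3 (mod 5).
M = 3 × 5 = 15. M₁ = 5, y₁ ≡ 2 (mod 3). M₂ = 3, y₂ ≡ 2 (mod 5). k = 1×5×2 + 3×3×2 ≡ 13 (mod 15)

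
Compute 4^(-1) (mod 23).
4^(-1) ≡ 6 (mod 23). Verification: 4 × 6 = 24 ≡ 1 (mod 23)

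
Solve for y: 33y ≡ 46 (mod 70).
12

Since gcd(33, 70) = 1 divides 46, a solution exists.
Multiply both sides by the inverse of 33 mod 70:
  33^(-1) mod 70 = 17
  x ≡ 17 × 46 ≡ 782 ≡ 12 (mod 70)
Verification: 33 × 12 = 396 = 5 × 70 + 46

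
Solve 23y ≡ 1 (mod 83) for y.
65

Using Extended Euclidean Algorithm:
gcd(23, 83) = 1
Bezout coefficients: 23 × -18 + 83 × 5 = 1
So 23 × -18 ≡ 1 (mod 83)
The inverse is -18 mod 83 = 65
Verification: 23 × 65 = 1495 = 18 × 83 + 1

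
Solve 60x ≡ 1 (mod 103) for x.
60^(-1) ≡ 91 (mod 103). Verification: 60 × 91 = 5460 ≡ 1 (mod 103)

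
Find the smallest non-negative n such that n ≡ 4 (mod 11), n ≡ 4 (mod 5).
4

Using the Chinese Remainder Theorem:
M = product of moduli = 55
For equation 1: M_1 = 5, 5 ≡ 5 (mod 11), inverse of 5 mod 11 is 9 (check: 5 × 9 = 45 ≡ 1 (mod 11))
For equation 2: M_2 = 11, 11 ≡ 1 (mod 5), inverse of 11 mod 5 is 1 (check: 1 × 1 = 1 ≡ 1 (mod 5))
Combine: n ≡ Σ r_i×M_i×(M_i⁻¹ mod m_i) = 4×5×9 + 4×11×1 = 180 + 44 = 224
224 mod 55 = 4
n ≡ 4 (mod 55)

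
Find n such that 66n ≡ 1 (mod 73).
66^(-1) ≡ 52 (mod 73). Verification: 66 × 52 = 3432 ≡ 1 (mod 73)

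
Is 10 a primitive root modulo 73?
No

To verify, check if 10^(72/q) ≢ 1 (mod 73) for each prime divisor q of 72
Divisors of 72 = 72: [1, 2, 3, 4, 6, 8, 9, 12, 18, 24, 36, 72]
  10^(72/2) = 10^36 ≡ 72 (mod 73)
  10^(72/3) = 10^24 ≡ 1 (mod 73)
Conclusion: 10 is not a primitive root modulo 73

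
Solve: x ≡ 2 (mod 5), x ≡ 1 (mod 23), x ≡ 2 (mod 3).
M = 5 × 23 × 3 = 345. M₁ = 69, y₁ ≡ 4 (mod 5). M₂ = 15, y₂ ≡ 20 (mod 23). M₃ = 115, y₃ ≡ 1 (mod 3). x = 2×69×4 + 1×15×20 + 2×115×1 ≡ 47 (mod 345)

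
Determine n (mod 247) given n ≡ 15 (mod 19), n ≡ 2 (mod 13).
15

Using the Chinese Remainder Theorem:
M = product of moduli = 247
For equation 1: M_1 = 13, 13 ≡ 13 (mod 19), inverse of 13 mod 19 is 3 (check: 13 × 3 = 39 ≡ 1 (mod 19))
For equation 2: M_2 = 19, 19 ≡ 6 (mod 13), inverse of 19 mod 13 is 11 (check: 6 × 11 = 66 ≡ 1 (mod 13))
Combine: n ≡ Σ r_i×M_i×(M_i⁻¹ mod m_i) = 15×13×3 + 2×19×11 = 585 + 418 = 1003
1003 mod 247 = 15
n ≡ 15 (mod 247)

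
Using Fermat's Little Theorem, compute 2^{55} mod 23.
1

By Fermat's Little Theorem, a^(p-1) ≡ 1 (mod p) for prime p and gcd(a, p) = 1
Here p = 23, so 2^22 ≡ 1 (mod 23)
We can reduce the exponent: 55 mod 22 = 11
So 2^55 ≡ 2^11 (mod 23)
Computing: 2^11 mod 23 = 1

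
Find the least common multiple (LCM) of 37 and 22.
814

First find GCD(37, 22) using the Euclidean algorithm:
37 = 1 × 22 + 15
22 = 1 × 15 + 7
15 = 2 × 7 + 1
7 = 7 × 1 + 0
GCD(37, 22) = 1

LCM formula: LCM(a, b) = (a × b) / GCD(a, b)
LCM(37, 22) = (37 × 22) / 1
LCM(37, 22) = 814 / 1
LCM(37, 22) = 814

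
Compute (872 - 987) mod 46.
23

(872 - 987) = -115
-115 mod 46 = 23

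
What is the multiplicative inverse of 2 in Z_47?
24

Using Extended Euclidean Algorithm:
gcd(2, 47) = 1
Bezout coefficients: 2 × -23 + 47 × 1 = 1
So 2 × -23 ≡ 1 (mod 47)
The inverse is -23 mod 47 = 24
Verification: 2 × 24 = 48 = 1 × 47 + 1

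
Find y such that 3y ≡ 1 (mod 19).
3^(-1) ≡ 13 (mod 19). Verification: 3 × 13 = 39 ≡ 1 (mod 19)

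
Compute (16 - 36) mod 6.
4

(16 - 36) = -20
-20 mod 6 = 4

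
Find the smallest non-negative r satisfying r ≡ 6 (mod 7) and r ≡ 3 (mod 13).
M = 7 × 13 = 91. M₁ = 13, y₁ ≡ 6 (mod 7). M₂ = 7, y₂ ≡ 2 (mod 13). r = 6×13×6 + 3×7×2 ≡ 55 (mod 91)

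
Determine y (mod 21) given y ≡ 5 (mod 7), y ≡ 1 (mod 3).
19

Using the Chinese Remainder Theorem:
M = product of moduli = 21
For equation 1: M_1 = 3, 3 ≡ 3 (mod 7), inverse of 3 mod 7 is 5 (check: 3 × 5 = 15 ≡ 1 (mod 7))
For equation 2: M_2 = 7, 7 ≡ 1 (mod 3), inverse of 7 mod 3 is 1 (check: 1 × 1 = 1 ≡ 1 (mod 3))
Combine: y ≡ Σ r_i×M_i×(M_i⁻¹ mod m_i) = 5×3×5 + 1×7×1 = 75 + 7 = 82
82 mod 21 = 19
y ≡ 19 (mod 21)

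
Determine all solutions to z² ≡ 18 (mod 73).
The square roots of 18 mod 73 are 23 and 50. Verify: 23² = 529 ≡ 18 (mod 73)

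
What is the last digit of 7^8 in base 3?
7 ≡ 1 (mod 3). 8 = 8 (binary 1000). Repeated squaring mod 3: 1^1 ≡ 1; 1^2 ≡ 1² = 1 ≡ 1; 1^4 ≡ 1² = 1 ≡ 1; 1^8 ≡ 1² = 1 ≡ 1. So 7^8 ≡ 1 (mod 3).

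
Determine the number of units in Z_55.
40

Prime factorization: 55 = 5 × 11
Using the formula φ(n) = n × Π(1 - 1/p) for each prime factor p:
φ(55) = 55 × (1 - 1/5) × (1 - 1/11)
φ(55) = 40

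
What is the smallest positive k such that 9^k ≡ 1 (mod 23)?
Powers of 9 mod 23: 9^1≡9, 9^2≡12, 9^3≡16, 9^4≡6, 9^5≡8, 9^6≡3, 9^7≡4, 9^8≡13, 9^9≡2, 9^10≡18, 9^11≡1. Order = 11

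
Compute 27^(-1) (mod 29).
27^(-1) ≡ 14 (mod 29). Verification: 27 × 14 = 378 ≡ 1 (mod 29)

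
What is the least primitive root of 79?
3

A primitive root g modulo p has order p-1 = 78
Prime divisors of 78: [2, 3, 13]
g is a primitive root iff g^(78/q) ≢ 1 (mod 79) for each prime divisor q
Testing small values:
  g = 2: 2^39 ≡ 1, 2^26 ≡ 23, 2^6 ≡ 64 (mod 79) → 2^39 ≡ 1, not primitive root
  g = 3: 3^39 ≡ 78, 3^26 ≡ 23, 3^6 ≡ 18 (mod 79) → none is 1, primitive root!
The smallest primitive root is 3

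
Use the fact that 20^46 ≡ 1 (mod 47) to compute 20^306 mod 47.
By Fermat: 20^{46} ≡ 1 (mod 47). 306 = 6×46 + 30. So 20^{306} ≡ 20^{30} ≡ 21 (mod 47)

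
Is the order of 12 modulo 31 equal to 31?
No, the actual order is 30, not 31.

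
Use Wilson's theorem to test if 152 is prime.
(151)! mod 152 = 0. Since 0 ≢ -1 (mod 152), 152 is not prime.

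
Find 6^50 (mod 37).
Using Fermat: 6^{36} ≡ 1 (mod 37). 50 ≡ 14 (mod 36). So 6^{50} ≡ 6^{14} ≡ 36 (mod 37)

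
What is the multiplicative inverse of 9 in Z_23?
18

Using Extended Euclidean Algorithm:
gcd(9, 23) = 1
Bezout coefficients: 9 × -5 + 23 × 2 = 1
So 9 × -5 ≡ 1 (mod 23)
The inverse is -5 mod 23 = 18
Verification: 9 × 18 = 162 = 7 × 23 + 1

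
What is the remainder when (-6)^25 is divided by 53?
Using repeated squaring. (-6) ≡ 47 (mod 53). 25 = 16 + 8 + 1 (binary 11001). Repeated squaring mod 53: 47^1 ≡ 47; 47^2 ≡ 47² = 2209 ≡ 36; 47^4 ≡ 36² = 1296 ≡ 24; 47^8 ≡ 24² = 576 ≡ 46; 47^16 ≡ 46² = 2116 ≡ 49. Multiply: (-6)^25 ≡ 47^16 × 47^8 × 47^1 ≡ 49 × 46 × 47 (mod 53): 49 × 46 = 2254 ≡ 28; 28 × 47 = 1316 ≡ 44. So (-6)^25 ≡ 44 (mod 53).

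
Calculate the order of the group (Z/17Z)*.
16

Prime factorization: 17 = 17
Using the formula φ(n) = n × Π(1 - 1/p) for each prime factor p:
φ(17) = 17 × (1 - 1/17)
φ(17) = 16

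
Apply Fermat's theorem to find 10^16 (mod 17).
By Fermat's Little Theorem, 10^{16} ≡ 1 (mod 17) since 17 is prime and gcd(10, 17) = 1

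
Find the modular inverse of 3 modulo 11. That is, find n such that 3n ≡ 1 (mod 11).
4

Using Extended Euclidean Algorithm:
gcd(3, 11) = 1
Bezout coefficients: 3 × 4 + 11 × -1 = 1
So 3 × 4 ≡ 1 (mod 11)
The inverse is 4 mod 11 = 4
Verification: 3 × 4 = 12 = 1 × 11 + 1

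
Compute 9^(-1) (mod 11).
9^(-1) ≡ 5 (mod 11). Verification: 9 × 5 = 45 ≡ 1 (mod 11)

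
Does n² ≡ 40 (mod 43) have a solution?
By Euler's criterion: 40^{21} ≡ 1 (mod 43). Since this equals 1, 40 is a QR.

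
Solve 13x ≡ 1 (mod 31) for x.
12

Using Extended Euclidean Algorithm:
gcd(13, 31) = 1
Bezout coefficients: 13 × 12 + 31 × -5 = 1
So 13 × 12 ≡ 1 (mod 31)
The inverse is 12 mod 31 = 12
Verification: 13 × 12 = 156 = 5 × 31 + 1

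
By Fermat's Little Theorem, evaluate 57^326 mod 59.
By Fermat: 57^{58} ≡ 1 (mod 59). 326 = 5×58 + 36. So 57^{326} ≡ 57^{36} ≡ 49 (mod 59)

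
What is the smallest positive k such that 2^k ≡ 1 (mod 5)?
Powers of 2 mod 5: 2^1≡2, 2^2≡4, 2^3≡3, 2^4≡1. Order = 4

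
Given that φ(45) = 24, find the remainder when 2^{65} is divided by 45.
By Euler: 2^{24} ≡ 1 (mod 45) since gcd(2, 45) = 1. 65 = 2×24 + 17. So 2^{65} ≡ 2^{17} ≡ 32 (mod 45)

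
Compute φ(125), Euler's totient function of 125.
100

Prime factorization: 125 = 5^3
Using the formula φ(n) = n × Π(1 - 1/p) for each prime factor p:
φ(125) = 125 × (1 - 1/5)
φ(125) = 100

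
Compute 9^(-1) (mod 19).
9^(-1) ≡ 17 (mod 19). Verification: 9 × 17 = 153 ≡ 1 (mod 19)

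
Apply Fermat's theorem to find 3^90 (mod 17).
By Fermat: 3^{16} ≡ 1 (mod 17). 90 = 5×16 + 10. So 3^{90} ≡ 3^{10} ≡ 8 (mod 17)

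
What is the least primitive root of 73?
5

A primitive root g modulo p has order p-1 = 72
Prime divisors of 72: [2, 3]
g is a primitive root iff g^(72/q) ≢ 1 (mod 73) for each prime divisor q
Testing small values:
  g = 2: 2^36 ≡ 1, 2^24 ≡ 64 (mod 73) → 2^36 ≡ 1, not primitive root
  g = 3: 3^36 ≡ 1, 3^24 ≡ 1 (mod 73) → 3^36 ≡ 1, not primitive root
  g = 4: 4^36 ≡ 1, 4^24 ≡ 8 (mod 73) → 4^36 ≡ 1, not primitive root
  g = 5: 5^36 ≡ 72, 5^24 ≡ 8 (mod 73) → none is 1, primitive root!
The smallest primitive root is 5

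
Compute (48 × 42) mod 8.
0

(48 × 42) = 2016
2016 mod 8 = 0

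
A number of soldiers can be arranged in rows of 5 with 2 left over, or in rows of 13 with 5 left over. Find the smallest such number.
M = 5 × 13 = 65. M₁ = 13, y₁ ≡ 2 (mod 5). M₂ = 5, y₂ ≡ 8 (mod 13). m = 2×13×2 + 5×5×8 ≡ 57 (mod 65). The smallest positive such number is 57.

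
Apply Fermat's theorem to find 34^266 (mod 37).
By Fermat: 34^{36} ≡ 1 (mod 37). 266 = 7×36 + 14. So 34^{266} ≡ 34^{14} ≡ 16 (mod 37)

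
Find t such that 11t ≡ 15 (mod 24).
21

Since gcd(11, 24) = 1 divides 15, a solution exists.
Multiply both sides by the inverse of 11 mod 24:
  11^(-1) mod 24 = 11
  x ≡ 11 × 15 ≡ 165 ≡ 21 (mod 24)
Verification: 11 × 21 = 231 = 9 × 24 + 15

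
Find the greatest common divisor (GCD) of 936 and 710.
2

Using the Euclidean algorithm:
936 = 1 × 710 + 226
710 = 3 × 226 + 32
226 = 7 × 32 + 2
32 = 16 × 2 + 0

GCD(936, 710) = 2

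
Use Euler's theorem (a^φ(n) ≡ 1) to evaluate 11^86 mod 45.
By Euler: 11^{24} ≡ 1 (mod 45) since gcd(11, 45) = 1. 86 = 3×24 + 14. So 11^{86} ≡ 11^{14} ≡ 31 (mod 45)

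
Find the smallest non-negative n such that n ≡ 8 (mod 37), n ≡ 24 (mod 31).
489

Using the Chinese Remainder Theorem:
M = product of moduli = 1147
For equation 1: M_1 = 31, 31 ≡ 31 (mod 37), inverse of 31 mod 37 is 6 (check: 31 × 6 = 186 ≡ 1 (mod 37))
For equation 2: M_2 = 37, 37 ≡ 6 (mod 31), inverse of 37 mod 31 is 26 (check: 6 × 26 = 156 ≡ 1 (mod 31))
Combine: n ≡ Σ r_i×M_i×(M_i⁻¹ mod m_i) = 8×31×6 + 24×37×26 = 1488 + 23088 = 24576
24576 mod 1147 = 489
n ≡ 489 (mod 1147)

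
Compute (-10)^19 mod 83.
Using repeated squaring. (-10) ≡ 73 (mod 83). 19 = 16 + 2 + 1 (binary 10011). Repeated squaring mod 83: 73^1 ≡ 73; 73^2 ≡ 73² = 5329 ≡ 17; 73^4 ≡ 17² = 289 ≡ 40; 73^8 ≡ 40² = 1600 ≡ 23; 73^16 ≡ 23² = 529 ≡ 31. Multiply: (-10)^19 ≡ 73^16 × 73^2 × 73^1 ≡ 31 × 17 × 73 (mod 83): 31 × 17 = 527 ≡ 29; 29 × 73 = 2117 ≡ 42. So (-10)^19 ≡ 42 (mod 83).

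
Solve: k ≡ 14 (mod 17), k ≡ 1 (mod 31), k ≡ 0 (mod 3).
M = 17 × 31 × 3 = 1581. M₁ = 93, y₁ ≡ 15 (mod 17). M₂ = 51, y₂ ≡ 14 (mod 31). M₃ = 527, y₃ ≡ 2 (mod 3). k = 14×93×15 + 1×51×14 + 0×527×2 ≡ 1272 (mod 1581)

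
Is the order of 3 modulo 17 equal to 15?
No, the actual order is 16, not 15.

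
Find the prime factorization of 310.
2 × 5 × 31

Divide by primes starting from smallest:
310 ÷ 2 = 155
155 ÷ 5 = 31
31 ÷ 31 = 1

310 = 2 × 5 × 31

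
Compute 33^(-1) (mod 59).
33^(-1) ≡ 34 (mod 59). Verification: 33 × 34 = 1122 ≡ 1 (mod 59)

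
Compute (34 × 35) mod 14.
0

(34 × 35) = 1190
1190 mod 14 = 0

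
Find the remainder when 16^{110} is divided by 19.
By Fermat: 16^{18} ≡ 1 (mod 19). 110 = 6×18 + 2. So 16^{110} ≡ 16^{2} ≡ 9 (mod 19)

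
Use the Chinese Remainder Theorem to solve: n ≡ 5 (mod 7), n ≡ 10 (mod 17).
61

Using the Chinese Remainder Theorem:
M = product of moduli = 119
For equation 1: M_1 = 17, 17 ≡ 3 (mod 7), inverse of 17 mod 7 is 5 (check: 3 × 5 = 15 ≡ 1 (mod 7))
For equation 2: M_2 = 7, 7 ≡ 7 (mod 17), inverse of 7 mod 17 is 5 (check: 7 × 5 = 35 ≡ 1 (mod 17))
Combine: n ≡ Σ r_i×M_i×(M_i⁻¹ mod m_i) = 5×17×5 + 10×7×5 = 425 + 350 = 775
775 mod 119 = 61
n ≡ 61 (mod 119)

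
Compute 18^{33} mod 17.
1

Using successive squaring:
Binary expansion of 33: 100001
Powers of 18 mod 17 (each is the square of the previous):
  18^1 ≡ 1 (mod 17)
  18^2 ≡ 1² = 1 ≡ 1 (mod 17)
  18^4 ≡ 1² = 1 ≡ 1 (mod 17)
  18^8 ≡ 1² = 1 ≡ 1 (mod 17)
  18^16 ≡ 1² = 1 ≡ 1 (mod 17)
  18^32 ≡ 1² = 1 ≡ 1 (mod 17)
33 = 32 + 1, so 18^33 = 18^32 × 18^1 ≡ 1 × 1 (mod 17)
Multiplying step by step:
  1 × 1 = 1 ≡ 1 (mod 17)
Result: 18^33 ≡ 1 (mod 17)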